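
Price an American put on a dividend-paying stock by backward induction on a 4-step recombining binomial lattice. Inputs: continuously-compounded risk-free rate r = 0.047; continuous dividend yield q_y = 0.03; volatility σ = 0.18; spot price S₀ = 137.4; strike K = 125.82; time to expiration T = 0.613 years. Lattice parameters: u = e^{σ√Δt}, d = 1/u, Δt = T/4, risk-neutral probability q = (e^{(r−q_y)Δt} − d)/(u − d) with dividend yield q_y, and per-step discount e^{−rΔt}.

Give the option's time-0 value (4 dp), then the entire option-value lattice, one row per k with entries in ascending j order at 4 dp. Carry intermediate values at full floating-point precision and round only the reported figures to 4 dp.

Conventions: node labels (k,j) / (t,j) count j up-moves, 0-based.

price = 2.9532
tree:
2.9532
5.1681 0.7886
8.8324 1.5915 0.0000
14.6009 3.2116 0.0000 0.0000
22.1682 6.4812 0.0000 0.0000 0.0000

Δt=0.15325, u=1.07301, d=0.93196, q=0.50089, disc=e^(-rΔt)=0.99282
k=4 terminal: V=max(K-S,0) → 22.1682 6.4812 0.0000 0.0000 0.0000
k=3: j=0 S=111.2191 intr=14.6009 cont=14.2081 V=14.6009[EX]; j=1 S=128.0514 intr=0.0000 cont=3.2116 V=3.2116[hold]; j=2 S=147.4311 intr=0.0000 cont=0.0000 V=0.0000[hold]; j=3 S=169.7439 intr=0.0000 cont=0.0000 V=0.0000[hold]
k=2: j=0 S=119.3388 intr=6.4812 cont=8.8324 V=8.8324[hold]; j=1 S=137.4000 intr=0.0000 cont=1.5915 V=1.5915[hold]; j=2 S=158.1946 intr=0.0000 cont=0.0000 V=0.0000[hold]
k=1: j=0 S=128.0514 intr=0.0000 cont=5.1681 V=5.1681[hold]; j=1 S=147.4311 intr=0.0000 cont=0.7886 V=0.7886[hold]
k=0: j=0 S=137.4000 intr=0.0000 cont=2.9532 V=2.9532[hold]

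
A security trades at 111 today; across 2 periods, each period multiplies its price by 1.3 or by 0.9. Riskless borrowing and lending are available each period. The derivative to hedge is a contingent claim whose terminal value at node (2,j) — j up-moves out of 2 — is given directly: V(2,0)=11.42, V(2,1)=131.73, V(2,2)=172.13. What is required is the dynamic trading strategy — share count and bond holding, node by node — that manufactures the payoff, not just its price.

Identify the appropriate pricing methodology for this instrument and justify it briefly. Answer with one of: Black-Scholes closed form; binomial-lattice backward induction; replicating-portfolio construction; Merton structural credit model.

Key observation: the deliverable is the dynamic trading strategy on the 2-step tree (spot 111, moves 1.3 and 0.9), so the valuation must go through the node-by-node replicating-portfolio solve.

framework: replicating-portfolio construction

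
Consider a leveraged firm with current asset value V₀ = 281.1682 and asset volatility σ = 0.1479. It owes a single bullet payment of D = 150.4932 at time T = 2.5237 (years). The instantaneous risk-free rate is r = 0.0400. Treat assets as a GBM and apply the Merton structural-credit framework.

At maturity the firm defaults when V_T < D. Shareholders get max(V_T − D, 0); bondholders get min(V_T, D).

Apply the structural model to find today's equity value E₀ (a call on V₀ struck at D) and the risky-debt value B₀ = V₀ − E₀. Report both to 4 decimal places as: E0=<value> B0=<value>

Work the structural quantities from V₀ = 281.1682 against face 150.4932:
d₁ = [ln(V₀/D) + (r + σ²/2)T] / (σ√T)
   = [ln(281.1682/150.4932) + (0.0400 + 0.5·0.1479²)·2.5237] / (0.1479·√2.5237)
   = [0.625035 + 0.128550] / 0.234956 = 3.207343
d₂ = d₁ − σ√T = 3.207343 − 0.234956 = 2.972387
N(d₁) = 0.999330,  N(d₂) = 0.998523,  e^(−rT) = 0.903980
E₀ = V₀·N(d₁) − D·e^(−rT)·N(d₂)
   = 281.1682·0.999330 − 150.4932·0.903980·0.998523 = 145.138014
B₀ = V₀ − E₀ = 281.1682 − 145.138014 = 136.030186

E0=145.1380 B0=136.0302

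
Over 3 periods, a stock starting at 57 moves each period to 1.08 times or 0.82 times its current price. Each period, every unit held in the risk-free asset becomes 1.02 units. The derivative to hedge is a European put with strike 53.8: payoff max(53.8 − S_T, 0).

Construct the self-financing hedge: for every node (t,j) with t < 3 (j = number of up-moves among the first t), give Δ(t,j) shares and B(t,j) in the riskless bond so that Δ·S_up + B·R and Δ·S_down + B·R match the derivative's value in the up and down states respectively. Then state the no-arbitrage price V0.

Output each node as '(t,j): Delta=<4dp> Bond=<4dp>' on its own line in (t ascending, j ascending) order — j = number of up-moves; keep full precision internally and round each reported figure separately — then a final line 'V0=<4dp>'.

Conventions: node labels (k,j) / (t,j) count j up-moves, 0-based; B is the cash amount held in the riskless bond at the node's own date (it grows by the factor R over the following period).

(0,0): Delta=-0.3201 Bond=19.9417
(1,0): Delta=-0.9555 Bond=50.0377
(1,1): Delta=-0.1754 Bond=11.4313
(2,0): Delta=-1.0000 Bond=52.7451
(2,1): Delta=-0.9453 Bond=50.5265
(2,2): Delta=0.0000 Bond=0.0000
V0=1.6959

Under the risk-neutral measure, an up-move has probability p* = (R−d)/(u−d) = 0.7692 and values discount at R = 1.02.
Payoffs at expiry: V(3,0)=22.3720, V(3,1)=12.4071, V(3,2)=0.0000, V(3,3)=0.0000
  t=2,j=0: stock 38.3268 → up 41.3929 (V=12.4071), down 31.4280 (V=22.3720). Price 14.4183; hedge Δ=-1.0000, bond B=52.7451.
  t=2,j=1: stock 50.4792 → up 54.5175 (V=0.0000), down 41.3929 (V=12.4071). Price 2.8070; hedge Δ=-0.9453, bond B=50.5265.
  t=2,j=2: stock 66.4848 → up 71.8036 (V=0.0000), down 54.5175 (V=0.0000). Price 0.0000; hedge Δ=0.0000, bond B=0.0000.
  t=1,j=0: stock 46.7400 → up 50.4792 (V=2.8070), down 38.3268 (V=14.4183). Price 5.3790; hedge Δ=-0.9555, bond B=50.0377.
  t=1,j=1: stock 61.5600 → up 66.4848 (V=0.0000), down 50.4792 (V=2.8070). Price 0.6351; hedge Δ=-0.1754, bond B=11.4313.
  t=0,j=0: stock 57.0000 → up 61.5600 (V=0.6351), down 46.7400 (V=5.3790). Price 1.6959; hedge Δ=-0.3201, bond B=19.9417.
Sanity check at the root: Δ(0,0)·S0 + B(0,0) reproduces V0 = 1.6959.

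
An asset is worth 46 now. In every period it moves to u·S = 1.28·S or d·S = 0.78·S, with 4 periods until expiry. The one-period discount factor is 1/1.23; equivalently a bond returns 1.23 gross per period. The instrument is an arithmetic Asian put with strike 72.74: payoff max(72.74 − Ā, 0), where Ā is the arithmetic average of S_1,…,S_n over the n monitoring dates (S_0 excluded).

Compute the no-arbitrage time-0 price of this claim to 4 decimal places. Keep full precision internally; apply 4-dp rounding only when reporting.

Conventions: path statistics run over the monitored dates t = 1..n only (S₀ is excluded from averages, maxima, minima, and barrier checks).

Under the martingale measure an up-move has probability p* = 0.9000; value the claim as the probability-weighted average of per-path payoffs, discounted 4 periods at R = 1.23.
Enumerate all 2^4 = 16 price paths (U = up ×1.28, D = down ×0.78); each path with k up-moves has probability p*^k·(1−p*)^(4−k).
DDDD: Ā=25.6807, payoff=47.0593, prob=0.000100
UDDD: Ā=42.1427, payoff=30.5973, prob=0.000900
DUDD: Ā=36.3927, payoff=36.3473, prob=0.000900
UUDD: Ā=59.7213, payoff=13.0187, prob=0.008100
DDUD: Ā=31.9077, payoff=40.8323, prob=0.000900
UDUD: Ā=52.3613, payoff=20.3787, prob=0.008100
DUUD: Ā=46.6113, payoff=26.1287, prob=0.008100
UUUD: Ā=76.4903, payoff=0.0000, prob=0.072900
DDDU: Ā=28.4094, payoff=44.3306, prob=0.000900
UDDU: Ā=46.6205, payoff=26.1195, prob=0.008100
DUDU: Ā=40.8705, payoff=31.8695, prob=0.008100
UUDU: Ā=67.0695, payoff=5.6705, prob=0.072900
DDUU: Ā=36.3855, payoff=36.3545, prob=0.008100
UDUU: Ā=59.7095, payoff=13.0305, prob=0.072900
DUUU: Ā=53.9595, payoff=18.7805, prob=0.072900
UUUU: Ā=88.5489, payoff=0.0000, prob=0.656100
Price = Σ prob·payoff / R^4 = 4.120349 / 2.288866 = 1.8002

price = 1.8002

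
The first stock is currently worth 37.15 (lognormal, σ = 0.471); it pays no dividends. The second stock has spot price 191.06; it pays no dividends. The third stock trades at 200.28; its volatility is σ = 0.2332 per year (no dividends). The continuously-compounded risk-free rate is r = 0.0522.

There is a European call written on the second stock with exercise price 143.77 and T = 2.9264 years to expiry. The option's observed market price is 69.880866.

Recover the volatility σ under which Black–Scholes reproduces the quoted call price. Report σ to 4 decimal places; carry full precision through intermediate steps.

At σ = 0.1942 the Black–Scholes value reproduces the quote:
σ√T = 0.1942·√2.9264 = 0.332213
d₁ = (ln(S/K) + (r+σ²/2)T) / (σ√T) = (ln(191.06/143.77) + (0.0522+0.1942²/2)·2.9264) / 0.332213 = (0.284373 + 0.207941) / 0.332213 = 1.481923
d₂ = d₁ − σ√T = 1.481923 − 0.332213 = 1.149710
e^{−rT} = 0.858337
N(d₁) = 0.930820,  N(d₂) = 0.874868
V = S·N(d₁) − K·e^{−rT}·N(d₂) = 177.842389 − 107.961523 = 69.880866 (the quoted price), and the Black–Scholes price is strictly increasing in σ, so σ is unique

sigma = 0.1942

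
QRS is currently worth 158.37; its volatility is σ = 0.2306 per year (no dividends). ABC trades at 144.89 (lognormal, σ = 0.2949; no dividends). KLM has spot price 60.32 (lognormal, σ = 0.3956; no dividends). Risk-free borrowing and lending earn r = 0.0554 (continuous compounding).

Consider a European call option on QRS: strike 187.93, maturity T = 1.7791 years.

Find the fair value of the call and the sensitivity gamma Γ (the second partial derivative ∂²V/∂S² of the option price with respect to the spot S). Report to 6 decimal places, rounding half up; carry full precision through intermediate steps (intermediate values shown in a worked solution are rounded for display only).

price = 14.676742
Γ = 0.008162

σ√T = 0.2306·√1.7791 = 0.307581
d₁ = (ln(S/K) + (r+σ²/2)T) / (σ√T) = (ln(158.37/187.93) + (0.0554+0.2306²/2)·1.7791) / 0.307581 = (-0.171135 + 0.145865) / 0.307581 = -0.082158
d₂ = d₁ − σ√T = -0.082158 − 0.307581 = -0.389739
e^{−rT} = 0.906139
N(d₁) = 0.467260,  N(d₂) = 0.348365
Call price V = S·N(d₁) − K·e^{−rT}·N(d₂) = 74.000035 − 59.323293 = 14.676742
φ(d₁) = (1/√(2π))·e^{−d₁²/2} = 0.397598
Γ = φ(d₁) / (S·σ·√T) = 0.008162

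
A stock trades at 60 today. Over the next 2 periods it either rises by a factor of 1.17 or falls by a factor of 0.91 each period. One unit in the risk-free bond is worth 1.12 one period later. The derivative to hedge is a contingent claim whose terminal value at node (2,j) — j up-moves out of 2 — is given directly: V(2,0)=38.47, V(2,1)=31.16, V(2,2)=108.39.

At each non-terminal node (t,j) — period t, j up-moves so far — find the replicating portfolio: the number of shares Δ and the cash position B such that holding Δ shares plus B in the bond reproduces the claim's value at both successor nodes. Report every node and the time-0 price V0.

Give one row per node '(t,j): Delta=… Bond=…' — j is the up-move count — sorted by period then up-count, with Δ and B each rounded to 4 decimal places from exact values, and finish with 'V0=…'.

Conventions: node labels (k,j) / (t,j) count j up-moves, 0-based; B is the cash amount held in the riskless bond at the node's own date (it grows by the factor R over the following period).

The replicating-portfolio and risk-neutral prices coincide; use p* = (1.12−0.91)/(1.17−0.91) = 0.8077 for the latter.
At maturity the claim pays: V(2,0)=38.4700, V(2,1)=31.1600, V(2,2)=108.3900
(1,0): S=54.6000. Δ = (V_up−V_dn)/(S_up−S_dn) = (31.1600−38.4700)/(63.8820−49.6860) = -0.5149. V = [p*·31.1600 + (1−p*)·38.4700]/1.12 = 29.0766. B = V − Δ·S = 57.1920.
(1,1): S=70.2000. Δ = (V_up−V_dn)/(S_up−S_dn) = (108.3900−31.1600)/(82.1340−63.8820) = 4.2313. V = [p*·108.3900 + (1−p*)·31.1600]/1.12 = 83.5161. B = V − Δ·S = -213.5223.
(0,0): S=60.0000. Δ = (V_up−V_dn)/(S_up−S_dn) = (83.5161−29.0766)/(70.2000−54.6000) = 3.4897. V = [p*·83.5161 + (1−p*)·29.0766]/1.12 = 65.2205. B = V − Δ·S = -144.1624.
Check: Δ(0,0)·S0 + B(0,0) = 65.2205 = V0.

(0,0): Delta=3.4897 Bond=-144.1624
(1,0): Delta=-0.5149 Bond=57.1920
(1,1): Delta=4.2313 Bond=-213.5223
V0=65.2205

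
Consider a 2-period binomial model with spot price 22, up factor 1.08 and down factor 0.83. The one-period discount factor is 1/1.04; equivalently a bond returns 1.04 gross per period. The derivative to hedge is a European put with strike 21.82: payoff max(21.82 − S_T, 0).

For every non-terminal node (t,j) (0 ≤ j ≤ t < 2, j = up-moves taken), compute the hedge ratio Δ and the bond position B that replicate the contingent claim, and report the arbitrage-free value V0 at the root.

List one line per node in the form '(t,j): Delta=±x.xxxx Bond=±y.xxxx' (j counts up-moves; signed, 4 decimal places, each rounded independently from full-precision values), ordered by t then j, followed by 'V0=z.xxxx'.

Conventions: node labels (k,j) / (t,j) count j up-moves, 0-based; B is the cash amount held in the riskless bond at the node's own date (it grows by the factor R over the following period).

Under the risk-neutral measure, an up-move has probability p* = (R−d)/(u−d) = 0.8400 and values discount at R = 1.04.
Expiry values: V(2,0)=6.6642, V(2,1)=2.0992, V(2,2)=0.0000
  t=1,j=0: stock 18.2600 → up 19.7208 (V=2.0992), down 15.1558 (V=6.6642). Price 2.7208; hedge Δ=-1.0000, bond B=20.9808.
  t=1,j=1: stock 23.7600 → up 25.6608 (V=0.0000), down 19.7208 (V=2.0992). Price 0.3230; hedge Δ=-0.3534, bond B=8.7198.
  t=0,j=0: stock 22.0000 → up 23.7600 (V=0.3230), down 18.2600 (V=2.7208). Price 0.6794; hedge Δ=-0.4360, bond B=10.2707.
As a check, the time-0 holding Δ(0,0)·S0 + B(0,0) comes to 0.6794 — exactly V0.

(0,0): Delta=-0.4360 Bond=10.2707
(1,0): Delta=-1.0000 Bond=20.9808
(1,1): Delta=-0.3534 Bond=8.7198
V0=0.6794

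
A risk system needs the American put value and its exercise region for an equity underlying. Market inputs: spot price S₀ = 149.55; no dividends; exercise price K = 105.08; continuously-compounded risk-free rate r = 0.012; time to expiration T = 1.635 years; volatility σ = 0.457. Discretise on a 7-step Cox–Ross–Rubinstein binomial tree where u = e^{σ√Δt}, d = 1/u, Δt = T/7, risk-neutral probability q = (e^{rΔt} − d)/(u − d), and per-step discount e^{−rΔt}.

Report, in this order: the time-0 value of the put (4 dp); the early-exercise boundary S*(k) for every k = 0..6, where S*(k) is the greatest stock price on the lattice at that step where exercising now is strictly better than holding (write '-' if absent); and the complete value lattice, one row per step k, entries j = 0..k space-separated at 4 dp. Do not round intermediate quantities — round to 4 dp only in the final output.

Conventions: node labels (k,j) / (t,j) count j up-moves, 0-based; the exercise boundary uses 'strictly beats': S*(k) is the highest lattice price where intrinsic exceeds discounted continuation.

Δt=0.23357  u=1.24715  d=0.80183  q=0.45131  discount=0.99720
step 7 (expiry): payoffs max(K−S,0) = 73.2128 55.5139 27.9851 0.0000 0.0000 0.0000 0.0000 0.0000
step 6: (k=6,j=0): S=39.7434, K−S=65.3366, hold=65.0425 ⇒ V=65.3366 exercise | (k=6,j=1): S=61.8166, K−S=43.2634, hold=42.9693 ⇒ V=43.2634 exercise | (k=6,j=2): S=96.1492, K−S=8.9308, hold=15.3122 ⇒ V=15.3122 continue | (k=6,j=3): S=149.5500, K−S=0.0000, hold=0.0000 ⇒ V=0.0000 continue | (k=6,j=4): S=232.6092, K−S=0.0000, hold=0.0000 ⇒ V=0.0000 continue | (k=6,j=5): S=361.7991, K−S=0.0000, hold=0.0000 ⇒ V=0.0000 continue | (k=6,j=6): S=562.7403, K−S=0.0000, hold=0.0000 ⇒ V=0.0000 continue  boundary S*=61.8166
step 5: (k=5,j=0): S=49.5661, K−S=55.5139, hold=55.2197 ⇒ V=55.5139 exercise | (k=5,j=1): S=77.0949, K−S=27.9851, hold=30.5629 ⇒ V=30.5629 continue | (k=5,j=2): S=119.9130, K−S=0.0000, hold=8.3781 ⇒ V=8.3781 continue | (k=5,j=3): S=186.5120, K−S=0.0000, hold=0.0000 ⇒ V=0.0000 continue | (k=5,j=4): S=290.0997, K−S=0.0000, hold=0.0000 ⇒ V=0.0000 continue | (k=5,j=5): S=451.2194, K−S=0.0000, hold=0.0000 ⇒ V=0.0000 continue  boundary S*=49.5661
step 4: (k=4,j=0): S=61.8166, K−S=43.2634, hold=44.1294 ⇒ V=44.1294 continue | (k=4,j=1): S=96.1492, K−S=8.9308, hold=20.4932 ⇒ V=20.4932 continue | (k=4,j=2): S=149.5500, K−S=0.0000, hold=4.5841 ⇒ V=4.5841 continue | (k=4,j=3): S=232.6092, K−S=0.0000, hold=0.0000 ⇒ V=0.0000 continue | (k=4,j=4): S=361.7991, K−S=0.0000, hold=0.0000 ⇒ V=0.0000 continue  boundary S*=-
step 3: (k=3,j=0): S=77.0949, K−S=27.9851, hold=33.3685 ⇒ V=33.3685 continue | (k=3,j=1): S=119.9130, K−S=0.0000, hold=13.2760 ⇒ V=13.2760 continue | (k=3,j=2): S=186.5120, K−S=0.0000, hold=2.5082 ⇒ V=2.5082 continue | (k=3,j=3): S=290.0997, K−S=0.0000, hold=0.0000 ⇒ V=0.0000 continue  boundary S*=-
step 2: (k=2,j=0): S=96.1492, K−S=8.9308, hold=24.2325 ⇒ V=24.2325 continue | (k=2,j=1): S=149.5500, K−S=0.0000, hold=8.3928 ⇒ V=8.3928 continue | (k=2,j=2): S=232.6092, K−S=0.0000, hold=1.3724 ⇒ V=1.3724 continue  boundary S*=-
step 1: (k=1,j=0): S=119.9130, K−S=0.0000, hold=17.0361 ⇒ V=17.0361 continue | (k=1,j=1): S=186.5120, K−S=0.0000, hold=5.2098 ⇒ V=5.2098 continue  boundary S*=-
step 0: (k=0,j=0): S=149.5500, K−S=0.0000, hold=11.6660 ⇒ V=11.6660 continue  boundary S*=-

price = 11.6660
boundary = - - - - - 49.5661 61.8166
tree:
11.6660
17.0361 5.2098
24.2325 8.3928 1.3724
33.3685 13.2760 2.5082 0.0000
44.1294 20.4932 4.5841 0.0000 0.0000
55.5139 30.5629 8.3781 0.0000 0.0000 0.0000
65.3366 43.2634 15.3122 0.0000 0.0000 0.0000 0.0000
73.2128 55.5139 27.9851 0.0000 0.0000 0.0000 0.0000 0.0000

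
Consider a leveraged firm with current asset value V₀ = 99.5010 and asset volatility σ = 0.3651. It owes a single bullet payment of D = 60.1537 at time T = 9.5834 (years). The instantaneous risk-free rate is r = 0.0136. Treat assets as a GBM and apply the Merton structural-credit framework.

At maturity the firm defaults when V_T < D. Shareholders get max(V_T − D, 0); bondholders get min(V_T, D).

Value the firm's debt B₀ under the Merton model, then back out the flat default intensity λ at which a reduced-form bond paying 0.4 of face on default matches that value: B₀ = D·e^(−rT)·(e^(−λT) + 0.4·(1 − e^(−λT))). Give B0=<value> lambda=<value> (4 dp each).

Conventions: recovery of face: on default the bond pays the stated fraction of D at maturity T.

Equity is a call on the firm's assets struck at D = 60.1537:
d₁ = [ln(V₀/D) + (r + σ²/2)T] / (σ√T)
   = [ln(99.5010/60.1537) + (0.0136 + 0.5·0.3651²)·9.5834] / (0.3651·√9.5834)
   = [0.503265 + 0.769058] / 1.130243 = 1.125708
d₂ = d₁ − σ√T = 1.125708 − 1.130243 = -0.004535
N(d₁) = 0.869855,  N(d₂) = 0.498191,  e^(−rT) = 0.877802
E₀ = V₀·N(d₁) − D·e^(−rT)·N(d₂)
   = 99.5010·0.869855 − 60.1537·0.877802·0.498191 = 60.245488
B₀ = V₀ − E₀ = 99.5010 − 60.245488 = 39.255512
e^(−λT) = (B₀·e^(rT)/D − 0.4)/(1 − 0.4) = (39.2555·1.139209/60.1537 − 0.4)/0.6 = 0.57238769
λ = −ln(0.57238769)/9.5834 = 0.058219

B0=39.2555 lambda=0.0582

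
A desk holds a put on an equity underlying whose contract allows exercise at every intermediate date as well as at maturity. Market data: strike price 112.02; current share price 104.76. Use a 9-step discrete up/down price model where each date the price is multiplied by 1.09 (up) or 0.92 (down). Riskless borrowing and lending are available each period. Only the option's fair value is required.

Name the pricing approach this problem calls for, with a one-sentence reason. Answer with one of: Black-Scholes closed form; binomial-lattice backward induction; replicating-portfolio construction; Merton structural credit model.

framework: binomial-lattice backward induction

Key observation: an American put (K = 112.02, S₀ = 104.76) on a 9-date tree has no closed form — the optimal stopping decision is embedded and must be resolved recursively from expiry.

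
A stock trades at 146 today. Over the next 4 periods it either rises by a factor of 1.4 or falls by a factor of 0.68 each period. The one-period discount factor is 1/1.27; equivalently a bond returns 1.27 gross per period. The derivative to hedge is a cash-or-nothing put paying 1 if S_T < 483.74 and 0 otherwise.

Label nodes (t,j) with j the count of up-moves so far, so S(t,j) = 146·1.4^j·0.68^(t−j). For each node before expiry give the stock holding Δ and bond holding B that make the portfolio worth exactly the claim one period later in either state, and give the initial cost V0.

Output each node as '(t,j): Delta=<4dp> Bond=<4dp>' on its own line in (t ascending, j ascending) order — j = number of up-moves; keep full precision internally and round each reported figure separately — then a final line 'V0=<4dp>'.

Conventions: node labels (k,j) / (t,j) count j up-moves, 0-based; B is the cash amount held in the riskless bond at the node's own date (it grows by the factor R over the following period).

Since d<R<u, set p* = (R−d)/(u−d) = 0.8194; price each node as the discounted p*-expectation of its children.
Payoffs at expiry: V(4,0)=1.0000, V(4,1)=1.0000, V(4,2)=1.0000, V(4,3)=1.0000, V(4,4)=0.0000
  t=3,j=0: stock 45.9071 → up 64.2699 (V=1.0000), down 31.2168 (V=1.0000). Price 0.7874; hedge Δ=0.0000, bond B=0.7874.
  t=3,j=1: stock 94.5146 → up 132.3204 (V=1.0000), down 64.2699 (V=1.0000). Price 0.7874; hedge Δ=0.0000, bond B=0.7874.
  t=3,j=2: stock 194.5888 → up 272.4243 (V=1.0000), down 132.3204 (V=1.0000). Price 0.7874; hedge Δ=0.0000, bond B=0.7874.
  t=3,j=3: stock 400.6240 → up 560.8736 (V=0.0000), down 272.4243 (V=1.0000). Price 0.1422; hedge Δ=-0.0035, bond B=1.5311.
  t=2,j=0: stock 67.5104 → up 94.5146 (V=0.7874), down 45.9071 (V=0.7874). Price 0.6200; hedge Δ=0.0000, bond B=0.6200.
  t=2,j=1: stock 138.9920 → up 194.5888 (V=0.7874), down 94.5146 (V=0.7874). Price 0.6200; hedge Δ=0.0000, bond B=0.6200.
  t=2,j=2: stock 286.1600 → up 400.6240 (V=0.1422), down 194.5888 (V=0.7874). Price 0.2037; hedge Δ=-0.0031, bond B=1.0998.
  t=1,j=0: stock 99.2800 → up 138.9920 (V=0.6200), down 67.5104 (V=0.6200). Price 0.4882; hedge Δ=0.0000, bond B=0.4882.
  t=1,j=1: stock 204.4000 → up 286.1600 (V=0.2037), down 138.9920 (V=0.6200). Price 0.2196; hedge Δ=-0.0028, bond B=0.7978.
  t=0,j=0: stock 146.0000 → up 204.4000 (V=0.2196), down 99.2800 (V=0.4882). Price 0.2111; hedge Δ=-0.0026, bond B=0.5842.
As a check, the time-0 holding Δ(0,0)·S0 + B(0,0) comes to 0.2111 — exactly V0.

(0,0): Delta=-0.0026 Bond=0.5842
(1,0): Delta=0.0000 Bond=0.4882
(1,1): Delta=-0.0028 Bond=0.7978
(2,0): Delta=0.0000 Bond=0.6200
(2,1): Delta=0.0000 Bond=0.6200
(2,2): Delta=-0.0031 Bond=1.0998
(3,0): Delta=0.0000 Bond=0.7874
(3,1): Delta=0.0000 Bond=0.7874
(3,2): Delta=0.0000 Bond=0.7874
(3,3): Delta=-0.0035 Bond=1.5311
V0=0.2111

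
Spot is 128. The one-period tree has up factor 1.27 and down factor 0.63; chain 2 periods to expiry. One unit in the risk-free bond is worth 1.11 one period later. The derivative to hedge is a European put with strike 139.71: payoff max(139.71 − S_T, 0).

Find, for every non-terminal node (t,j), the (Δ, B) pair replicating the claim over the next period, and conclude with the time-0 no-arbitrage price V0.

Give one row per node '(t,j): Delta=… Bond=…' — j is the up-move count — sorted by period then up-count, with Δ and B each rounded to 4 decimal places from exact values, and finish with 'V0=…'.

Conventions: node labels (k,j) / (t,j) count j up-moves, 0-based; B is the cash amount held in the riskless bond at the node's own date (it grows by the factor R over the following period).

Under the risk-neutral measure, an up-move has probability p* = (R−d)/(u−d) = 0.7500 and values discount at R = 1.11.
Terminal payoffs: V(2,0)=88.9068, V(2,1)=37.2972, V(2,2)=0.0000
Node (1,0) S=80.6400: V=(p*·37.2972+(1−p*)·88.9068)/1.11=45.2249; Δ=(37.2972−88.9068)/(102.4128−50.8032)=-1.0000; B=V−Δ·S=125.8649
Node (1,1) S=162.5600: V=(p*·0.0000+(1−p*)·37.2972)/1.11=8.4003; Δ=(0.0000−37.2972)/(206.4512−102.4128)=-0.3585; B=V−Δ·S=66.6771
Node (0,0) S=128.0000: V=(p*·8.4003+(1−p*)·45.2249)/1.11=15.8616; Δ=(8.4003−45.2249)/(162.5600−80.6400)=-0.4495; B=V−Δ·S=73.4001
Check: Δ(0,0)·S0 + B(0,0) = 15.8616 = V0.

(0,0): Delta=-0.4495 Bond=73.4001
(1,0): Delta=-1.0000 Bond=125.8649
(1,1): Delta=-0.3585 Bond=66.6771
V0=15.8616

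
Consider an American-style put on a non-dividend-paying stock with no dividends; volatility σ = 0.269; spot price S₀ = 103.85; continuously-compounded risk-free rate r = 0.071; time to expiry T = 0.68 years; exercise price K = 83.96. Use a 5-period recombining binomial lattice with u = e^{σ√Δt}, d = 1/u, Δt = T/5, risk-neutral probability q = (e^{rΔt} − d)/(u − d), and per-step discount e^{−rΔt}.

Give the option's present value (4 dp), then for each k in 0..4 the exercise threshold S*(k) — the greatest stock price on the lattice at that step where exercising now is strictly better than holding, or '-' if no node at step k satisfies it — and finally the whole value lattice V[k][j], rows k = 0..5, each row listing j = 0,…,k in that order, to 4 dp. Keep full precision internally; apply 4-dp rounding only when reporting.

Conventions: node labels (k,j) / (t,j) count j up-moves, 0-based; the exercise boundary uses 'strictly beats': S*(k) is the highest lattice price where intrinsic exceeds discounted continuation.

price = 1.3987
boundary = - - - - 69.8352
tree:
1.3987
2.5952 0.3378
4.7166 0.7166 0.0000
8.3320 1.5202 0.0000 0.0000
14.1248 3.2251 0.0000 0.0000 0.0000
20.7201 6.8417 0.0000 0.0000 0.0000 0.0000

params: Δt=0.13600 u=1.10429 d=0.90556 q=0.52404 e^(-rΔt)=0.99039
t_5 payoffs: 20.7201 6.8417 0.0000 0.0000 0.0000 0.0000
t_4: node(4,0) S=69.8352 payoff=14.1248 vs cont=13.3180 → 14.1248 [stop]  node(4,1) S=85.1609 payoff=0.0000 vs cont=3.2251 → 3.2251 [wait]  node(4,2) S=103.8500 payoff=0.0000 vs cont=0.0000 → 0.0000 [wait]  node(4,3) S=126.6405 payoff=0.0000 vs cont=0.0000 → 0.0000 [wait]  node(4,4) S=154.4324 payoff=0.0000 vs cont=0.0000 → 0.0000 [wait]  ⇒ S*(4)=69.8352
t_3: node(3,0) S=77.1183 payoff=6.8417 vs cont=8.3320 → 8.3320 [wait]  node(3,1) S=94.0424 payoff=0.0000 vs cont=1.5202 → 1.5202 [wait]  node(3,2) S=114.6805 payoff=0.0000 vs cont=0.0000 → 0.0000 [wait]  node(3,3) S=139.8478 payoff=0.0000 vs cont=0.0000 → 0.0000 [wait]  ⇒ S*(3)=-
t_2: node(2,0) S=85.1609 payoff=0.0000 vs cont=4.7166 → 4.7166 [wait]  node(2,1) S=103.8500 payoff=0.0000 vs cont=0.7166 → 0.7166 [wait]  node(2,2) S=126.6405 payoff=0.0000 vs cont=0.0000 → 0.0000 [wait]  ⇒ S*(2)=-
t_1: node(1,0) S=94.0424 payoff=0.0000 vs cont=2.5952 → 2.5952 [wait]  node(1,1) S=114.6805 payoff=0.0000 vs cont=0.3378 → 0.3378 [wait]  ⇒ S*(1)=-
t_0: node(0,0) S=103.8500 payoff=0.0000 vs cont=1.3987 → 1.3987 [wait]  ⇒ S*(0)=-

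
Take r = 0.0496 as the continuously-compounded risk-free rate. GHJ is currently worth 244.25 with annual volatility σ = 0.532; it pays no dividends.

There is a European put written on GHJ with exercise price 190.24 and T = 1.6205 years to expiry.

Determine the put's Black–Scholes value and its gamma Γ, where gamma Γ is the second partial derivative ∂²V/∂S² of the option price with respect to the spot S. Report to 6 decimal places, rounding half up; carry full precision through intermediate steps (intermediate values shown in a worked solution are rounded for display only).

price = 27.467995
Γ = 0.001714

σ√T = 0.532·√1.6205 = 0.677230
d₁ = (ln(S/K) + (r+σ²/2)T) / (σ√T) = (ln(244.25/190.24) + (0.0496+0.532²/2)·1.6205) / 0.677230 = (0.249906 + 0.309697) / 0.677230 = 0.826311
d₂ = d₁ − σ√T = 0.826311 − 0.677230 = 0.149082
e^{−rT} = 0.922769
N(−d₁) = 0.204314,  N(−d₂) = 0.440745
Put price V = K·e^{−rT}·N(−d₂) − S·N(−d₁) = 77.371621 − 49.903626 = 27.467995
φ(d₁) = (1/√(2π))·e^{−d₁²/2} = 0.283559
Γ = φ(d₁) / (S·σ·√T) = 0.001714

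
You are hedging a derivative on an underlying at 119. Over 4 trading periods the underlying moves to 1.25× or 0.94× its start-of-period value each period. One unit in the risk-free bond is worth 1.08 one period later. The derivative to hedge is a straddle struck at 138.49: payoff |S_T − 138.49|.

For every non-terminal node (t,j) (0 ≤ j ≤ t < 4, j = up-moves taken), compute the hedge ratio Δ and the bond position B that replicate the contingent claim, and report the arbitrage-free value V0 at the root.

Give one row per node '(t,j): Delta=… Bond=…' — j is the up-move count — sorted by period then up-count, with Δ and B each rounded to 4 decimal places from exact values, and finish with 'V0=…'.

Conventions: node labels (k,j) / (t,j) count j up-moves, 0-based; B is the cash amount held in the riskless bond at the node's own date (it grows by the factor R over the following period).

The replicating-portfolio and risk-neutral prices coincide; use p* = (1.08−0.94)/(1.25−0.94) = 0.4516 for the latter.
At maturity the claim pays: V(4,0)=45.5809, V(4,1)=14.9406, V(4,2)=25.8044, V(4,3)=79.9866, V(4,4)=152.0373
Node (3,0) S=98.8395: V=(p*·14.9406+(1−p*)·45.5809)/1.08=29.3920; Δ=(14.9406−45.5809)/(123.5494−92.9091)=-1.0000; B=V−Δ·S=128.2315
Node (3,1) S=131.4355: V=(p*·25.8044+(1−p*)·14.9406)/1.08=18.3767; Δ=(25.8044−14.9406)/(164.2944−123.5494)=0.2666; B=V−Δ·S=-16.6676
Node (3,2) S=174.7812: V=(p*·79.9866+(1−p*)·25.8044)/1.08=46.5498; Δ=(79.9866−25.8044)/(218.4766−164.2944)=1.0000; B=V−Δ·S=-128.2315
Node (3,3) S=232.4219: V=(p*·152.0373+(1−p*)·79.9866)/1.08=104.1904; Δ=(152.0373−79.9866)/(290.5273−218.4766)=1.0000; B=V−Δ·S=-128.2315
Node (2,0) S=105.1484: V=(p*·18.3767+(1−p*)·29.3920)/1.08=22.6086; Δ=(18.3767−29.3920)/(131.4355−98.8395)=-0.3379; B=V−Δ·S=58.1418
Node (2,1) S=139.8250: V=(p*·46.5498+(1−p*)·18.3767)/1.08=28.7963; Δ=(46.5498−18.3767)/(174.7812−131.4355)=0.6500; B=V−Δ·S=-62.0845
Node (2,2) S=185.9375: V=(p*·104.1904+(1−p*)·46.5498)/1.08=67.2046; Δ=(104.1904−46.5498)/(232.4219−174.7812)=1.0000; B=V−Δ·S=-118.7329
Node (1,0) S=111.8600: V=(p*·28.7963+(1−p*)·22.6086)/1.08=23.5214; Δ=(28.7963−22.6086)/(139.8250−105.1484)=0.1784; B=V−Δ·S=3.5612
Node (1,1) S=148.7500: V=(p*·67.2046+(1−p*)·28.7963)/1.08=42.7241; Δ=(67.2046−28.7963)/(185.9375−139.8250)=0.8329; B=V−Δ·S=-81.1738
Node (0,0) S=119.0000: V=(p*·42.7241+(1−p*)·23.5214)/1.08=29.8089; Δ=(42.7241−23.5214)/(148.7500−111.8600)=0.5205; B=V−Δ·S=-32.1354
Check: Δ(0,0)·S0 + B(0,0) = 29.8089 = V0.

(0,0): Delta=0.5205 Bond=-32.1354
(1,0): Delta=0.1784 Bond=3.5612
(1,1): Delta=0.8329 Bond=-81.1738
(2,0): Delta=-0.3379 Bond=58.1418
(2,1): Delta=0.6500 Bond=-62.0845
(2,2): Delta=1.0000 Bond=-118.7329
(3,0): Delta=-1.0000 Bond=128.2315
(3,1): Delta=0.2666 Bond=-16.6676
(3,2): Delta=1.0000 Bond=-128.2315
(3,3): Delta=1.0000 Bond=-128.2315
V0=29.8089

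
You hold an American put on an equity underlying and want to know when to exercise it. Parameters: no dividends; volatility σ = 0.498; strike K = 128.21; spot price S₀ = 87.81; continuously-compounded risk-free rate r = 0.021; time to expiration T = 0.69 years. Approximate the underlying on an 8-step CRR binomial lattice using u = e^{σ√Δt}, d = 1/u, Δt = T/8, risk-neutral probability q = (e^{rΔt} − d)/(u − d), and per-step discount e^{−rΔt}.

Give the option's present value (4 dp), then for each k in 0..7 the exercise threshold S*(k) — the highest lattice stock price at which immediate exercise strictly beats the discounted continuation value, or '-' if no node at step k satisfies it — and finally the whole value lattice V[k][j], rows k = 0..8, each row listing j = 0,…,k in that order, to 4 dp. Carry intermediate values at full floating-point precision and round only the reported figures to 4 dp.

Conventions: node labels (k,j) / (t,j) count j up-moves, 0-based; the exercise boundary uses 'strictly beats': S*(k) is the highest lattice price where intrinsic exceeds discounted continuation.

params: Δt=0.08625 u=1.15749 d=0.86394 q=0.46968 e^(-rΔt)=0.99819
t_8 payoffs: 100.9576 91.6977 79.2914 62.6696 40.4000 10.5635 0.0000 0.0000 0.0000
t_7: node(7,0) S=31.5444 payoff=96.6656 vs cont=96.4336 → 96.6656 [stop]  node(7,1) S=42.2626 payoff=85.9474 vs cont=85.7154 → 85.9474 [stop]  node(7,2) S=56.6228 payoff=71.5872 vs cont=71.3552 → 71.5872 [stop]  node(7,3) S=75.8624 payoff=52.3476 vs cont=52.1156 → 52.3476 [stop]  node(7,4) S=101.6392 payoff=26.5708 vs cont=26.3387 → 26.5708 [stop]  node(7,5) S=136.1747 payoff=0.0000 vs cont=5.5919 → 5.5919 [wait]  node(7,6) S=182.4447 payoff=0.0000 vs cont=0.0000 → 0.0000 [wait]  node(7,7) S=244.4366 payoff=0.0000 vs cont=0.0000 → 0.0000 [wait]  ⇒ S*(7)=101.6392
t_6: node(6,0) S=36.5123 payoff=91.6977 vs cont=91.4657 → 91.6977 [stop]  node(6,1) S=48.9186 payoff=79.2914 vs cont=79.0594 → 79.2914 [stop]  node(6,2) S=65.5404 payoff=62.6696 vs cont=62.4376 → 62.6696 [stop]  node(6,3) S=87.8100 payoff=40.4000 vs cont=40.1680 → 40.4000 [stop]  node(6,4) S=117.6465 payoff=10.5635 vs cont=16.6872 → 16.6872 [wait]  node(6,5) S=157.6209 payoff=0.0000 vs cont=2.9602 → 2.9602 [wait]  node(6,6) S=211.1781 payoff=0.0000 vs cont=0.0000 → 0.0000 [wait]  ⇒ S*(6)=87.8100
t_5: node(5,0) S=42.2626 payoff=85.9474 vs cont=85.7154 → 85.9474 [stop]  node(5,1) S=56.6228 payoff=71.5872 vs cont=71.3552 → 71.5872 [stop]  node(5,2) S=75.8624 payoff=52.3476 vs cont=52.1156 → 52.3476 [stop]  node(5,3) S=101.6392 payoff=26.5708 vs cont=29.2097 → 29.2097 [wait]  node(5,4) S=136.1747 payoff=0.0000 vs cont=10.2214 → 10.2214 [wait]  node(5,5) S=182.4447 payoff=0.0000 vs cont=1.5670 → 1.5670 [wait]  ⇒ S*(5)=75.8624
t_4: node(4,0) S=48.9186 payoff=79.2914 vs cont=79.0594 → 79.2914 [stop]  node(4,1) S=65.5404 payoff=62.6696 vs cont=62.4376 → 62.6696 [stop]  node(4,2) S=87.8100 payoff=40.4000 vs cont=41.4052 → 41.4052 [wait]  node(4,3) S=117.6465 payoff=10.5635 vs cont=20.2546 → 20.2546 [wait]  node(4,4) S=157.6209 payoff=0.0000 vs cont=6.1455 → 6.1455 [wait]  ⇒ S*(4)=65.5404
t_3: node(3,0) S=56.6228 payoff=71.5872 vs cont=71.3552 → 71.5872 [stop]  node(3,1) S=75.8624 payoff=52.3476 vs cont=52.5869 → 52.5869 [wait]  node(3,2) S=101.6392 payoff=26.5708 vs cont=31.4143 → 31.4143 [wait]  node(3,3) S=136.1747 payoff=0.0000 vs cont=13.6032 → 13.6032 [wait]  ⇒ S*(3)=56.6228
t_2: node(2,0) S=65.5404 payoff=62.6696 vs cont=62.5498 → 62.6696 [stop]  node(2,1) S=87.8100 payoff=40.4000 vs cont=42.5654 → 42.5654 [wait]  node(2,2) S=117.6465 payoff=10.5635 vs cont=23.0071 → 23.0071 [wait]  ⇒ S*(2)=65.5404
t_1: node(1,0) S=75.8624 payoff=52.3476 vs cont=53.1308 → 53.1308 [wait]  node(1,1) S=101.6392 payoff=26.5708 vs cont=33.3189 → 33.3189 [wait]  ⇒ S*(1)=-
t_0: node(0,0) S=87.8100 payoff=40.4000 vs cont=43.7463 → 43.7463 [wait]  ⇒ S*(0)=-

price = 43.7463
boundary = - - 65.5404 56.6228 65.5404 75.8624 87.8100 101.6392
tree:
43.7463
53.1308 33.3189
62.6696 42.5654 23.0071
71.5872 52.5869 31.4143 13.6032
79.2914 62.6696 41.4052 20.2546 6.1455
85.9474 71.5872 52.3476 29.2097 10.2214 1.5670
91.6977 79.2914 62.6696 40.4000 16.6872 2.9602 0.0000
96.6656 85.9474 71.5872 52.3476 26.5708 5.5919 0.0000 0.0000
100.9576 91.6977 79.2914 62.6696 40.4000 10.5635 0.0000 0.0000 0.0000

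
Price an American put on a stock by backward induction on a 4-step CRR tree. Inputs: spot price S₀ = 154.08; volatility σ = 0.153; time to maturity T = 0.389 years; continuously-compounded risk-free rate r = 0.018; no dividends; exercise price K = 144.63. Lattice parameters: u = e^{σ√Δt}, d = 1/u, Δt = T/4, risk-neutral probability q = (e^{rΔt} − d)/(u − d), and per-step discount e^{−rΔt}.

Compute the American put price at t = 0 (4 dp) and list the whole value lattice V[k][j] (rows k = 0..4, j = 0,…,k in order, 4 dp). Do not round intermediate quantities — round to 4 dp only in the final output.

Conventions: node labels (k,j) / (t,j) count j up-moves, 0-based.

params: Δt=0.09725 u=1.04887 d=0.95341 q=0.50643 e^(-rΔt)=0.99825
t_4 payoffs: 17.3206 4.5735 0.0000 0.0000 0.0000
k=3: node(3,0) S=133.5309 payoff=11.0991 vs cont=10.8461 → 11.0991 [stop]  node(3,1) S=146.9010 payoff=0.0000 vs cont=2.2534 → 2.2534 [wait]  node(3,2) S=161.6098 payoff=0.0000 vs cont=0.0000 → 0.0000 [wait]  node(3,3) S=177.7914 payoff=0.0000 vs cont=0.0000 → 0.0000 [wait]
k=2: node(2,0) S=140.0565 payoff=4.5735 vs cont=6.6078 → 6.6078 [wait]  node(2,1) S=154.0800 payoff=0.0000 vs cont=1.1103 → 1.1103 [wait]  node(2,2) S=169.5076 payoff=0.0000 vs cont=0.0000 → 0.0000 [wait]
k=1: node(1,0) S=146.9010 payoff=0.0000 vs cont=3.8170 → 3.8170 [wait]  node(1,1) S=161.6098 payoff=0.0000 vs cont=0.5470 → 0.5470 [wait]
k=0: node(0,0) S=154.0800 payoff=0.0000 vs cont=2.1572 → 2.1572 [wait]

price = 2.1572
tree:
2.1572
3.8170 0.5470
6.6078 1.1103 0.0000
11.0991 2.2534 0.0000 0.0000
17.3206 4.5735 0.0000 0.0000 0.0000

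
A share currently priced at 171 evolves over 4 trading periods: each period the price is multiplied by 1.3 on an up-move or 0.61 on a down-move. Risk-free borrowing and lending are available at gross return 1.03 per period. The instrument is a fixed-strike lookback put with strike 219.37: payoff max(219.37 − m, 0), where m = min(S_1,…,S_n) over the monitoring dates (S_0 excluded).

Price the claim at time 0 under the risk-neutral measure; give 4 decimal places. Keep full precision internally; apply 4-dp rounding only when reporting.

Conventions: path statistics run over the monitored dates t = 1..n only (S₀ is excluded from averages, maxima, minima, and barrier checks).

price = 84.0161

Risk-neutral up-probability p* = (R−d)/(u−d) = (1.03−0.61)/(1.3−0.61) = 0.6087; the claim prices as the p*-weighted sum of path payoffs discounted by R^4.
Enumerate all 2^4 = 16 price paths (U = up ×1.3, D = down ×0.61); each path with k up-moves has probability p*^k·(1−p*)^(4−k).
DDDD: m=23.6764, payoff=195.6936, prob=0.023445
UDDD: m=50.4579, payoff=168.9121, prob=0.036471
DUDD: m=50.4579, payoff=168.9121, prob=0.036471
UUDD: m=107.5332, payoff=111.8368, prob=0.056732
DDUD: m=50.4579, payoff=168.9121, prob=0.036471
UDUD: m=107.5332, payoff=111.8368, prob=0.056732
DUUD: m=104.3100, payoff=115.0600, prob=0.056732
UUUD: m=222.3000, payoff=0.0000, prob=0.088250
DDDU: m=38.8138, payoff=180.5562, prob=0.036471
UDDU: m=82.7178, payoff=136.6522, prob=0.056732
DUDU: m=82.7178, payoff=136.6522, prob=0.056732
UUDU: m=176.2839, payoff=43.0861, prob=0.088250
DDUU: m=63.6291, payoff=155.7409, prob=0.056732
UDUU: m=135.6030, payoff=83.7670, prob=0.088250
DUUU: m=104.3100, payoff=115.0600, prob=0.088250
UUUU: m=222.3000, payoff=0.0000, prob=0.137278
Price = Σ prob·payoff / R^4 = 94.560832 / 1.125509 = 84.0161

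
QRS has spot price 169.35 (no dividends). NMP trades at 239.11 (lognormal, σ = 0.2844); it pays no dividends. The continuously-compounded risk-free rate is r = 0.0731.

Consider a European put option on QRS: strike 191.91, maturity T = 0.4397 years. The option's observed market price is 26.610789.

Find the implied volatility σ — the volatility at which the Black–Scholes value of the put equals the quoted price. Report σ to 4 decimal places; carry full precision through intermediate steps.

At σ = 0.3655 the Black–Scholes value reproduces the quote:
σ√T = 0.3655·√0.4397 = 0.242363
d₁ = (ln(S/K) + (r+σ²/2)T) / (σ√T) = (ln(169.35/191.91) + (0.0731+0.3655²/2)·0.4397) / 0.242363 = (-0.125059 + 0.061512) / 0.242363 = -0.262198
d₂ = d₁ − σ√T = -0.262198 − 0.242363 = -0.504561
e^{−rT} = 0.968369
N(−d₁) = 0.603416,  N(−d₂) = 0.693066
V = K·e^{−rT}·N(−d₂) − S·N(−d₁) = 128.799236 − 102.188447 = 26.610789 (the quoted price), and the Black–Scholes price is strictly increasing in σ, so σ is unique

sigma = 0.3655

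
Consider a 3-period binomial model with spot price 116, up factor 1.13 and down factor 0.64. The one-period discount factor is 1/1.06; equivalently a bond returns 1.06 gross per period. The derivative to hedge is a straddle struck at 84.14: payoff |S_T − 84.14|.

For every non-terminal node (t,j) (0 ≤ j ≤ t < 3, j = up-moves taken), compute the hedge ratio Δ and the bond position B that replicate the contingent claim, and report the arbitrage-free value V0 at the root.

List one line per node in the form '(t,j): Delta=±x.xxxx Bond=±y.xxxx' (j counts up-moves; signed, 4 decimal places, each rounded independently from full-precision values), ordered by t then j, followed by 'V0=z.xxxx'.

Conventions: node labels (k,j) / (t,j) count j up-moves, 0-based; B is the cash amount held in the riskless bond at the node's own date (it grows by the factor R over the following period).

(0,0): Delta=0.7516 Bond=-38.8844
(1,0): Delta=-0.5262 Bond=53.6473
(1,1): Delta=0.8722 Bond=-57.0283
(2,0): Delta=-1.0000 Bond=79.3774
(2,1): Delta=-0.4815 Bond=53.1143
(2,2): Delta=1.0000 Bond=-79.3774
V0=48.3008

Arbitrage-free pricing uses the up-move probability p* = (R−d)/(u−d) = 0.8571, discounting each step at R = 1.06.
Expiry values: V(3,0)=53.7313, V(3,1)=30.4496, V(3,2)=10.6571, V(3,3)=83.2361
Node (2,0) S=47.5136: V=(p*·30.4496+(1−p*)·53.7313)/1.06=31.8638; Δ=(30.4496−53.7313)/(53.6904−30.4087)=-1.0000; B=V−Δ·S=79.3774
Node (2,1) S=83.8912: V=(p*·10.6571+(1−p*)·30.4496)/1.06=12.7213; Δ=(10.6571−30.4496)/(94.7971−53.6904)=-0.4815; B=V−Δ·S=53.1143
Node (2,2) S=148.1204: V=(p*·83.2361+(1−p*)·10.6571)/1.06=68.7430; Δ=(83.2361−10.6571)/(167.3761−94.7971)=1.0000; B=V−Δ·S=-79.3774
Node (1,0) S=74.2400: V=(p*·12.7213+(1−p*)·31.8638)/1.06=14.5811; Δ=(12.7213−31.8638)/(83.8912−47.5136)=-0.5262; B=V−Δ·S=53.6473
Node (1,1) S=131.0800: V=(p*·68.7430+(1−p*)·12.7213)/1.06=57.3018; Δ=(68.7430−12.7213)/(148.1204−83.8912)=0.8722; B=V−Δ·S=-57.0283
Node (0,0) S=116.0000: V=(p*·57.3018+(1−p*)·14.5811)/1.06=48.3008; Δ=(57.3018−14.5811)/(131.0800−74.2400)=0.7516; B=V−Δ·S=-38.8844
As a check, the time-0 holding Δ(0,0)·S0 + B(0,0) comes to 48.3008 — exactly V0.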